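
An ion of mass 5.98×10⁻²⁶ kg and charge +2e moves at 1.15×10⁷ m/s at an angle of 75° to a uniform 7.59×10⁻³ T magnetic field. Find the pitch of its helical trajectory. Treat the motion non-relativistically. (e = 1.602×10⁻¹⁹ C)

v∥ = v cosθ = 1.15×10⁷·cos75° ≈ 2.976×10⁶ m/s.
T = 2πm/(|q|B) = 2π(5.98×10⁻²⁶)/((3.204×10⁻¹⁹)(7.59×10⁻³)) ≈ 1.545×10⁻⁴ s.
pitch = v∥ T = (2.976×10⁶)(1.545×10⁻⁴) ≈ 460 m.

p ≈ 460 m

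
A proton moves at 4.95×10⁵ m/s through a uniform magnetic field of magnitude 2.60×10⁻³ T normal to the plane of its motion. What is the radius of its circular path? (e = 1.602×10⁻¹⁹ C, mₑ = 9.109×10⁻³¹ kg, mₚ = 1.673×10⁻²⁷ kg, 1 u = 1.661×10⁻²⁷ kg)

r ≈ 1.99 m

The magnetic force provides the centripetal force: |q|vB = mv²/r.
r = mv/(|q|B) = (1.673×10⁻²⁷)(4.95×10⁵)/((1.602×10⁻¹⁹)(2.60×10⁻³)) ≈ 1.99 m.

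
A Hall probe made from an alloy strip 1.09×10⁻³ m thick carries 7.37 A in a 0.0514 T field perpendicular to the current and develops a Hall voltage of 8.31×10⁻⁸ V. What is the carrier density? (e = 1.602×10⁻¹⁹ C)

From V_H = IB/(n e t), n = IB/(V_H e t).
n = (7.37)(0.0514)/((8.31×10⁻⁸)(1.602×10⁻¹⁹)(1.09×10⁻³)) ≈ 2.61×10²⁸ m⁻³.

n ≈ 2.61×10²⁸ m⁻³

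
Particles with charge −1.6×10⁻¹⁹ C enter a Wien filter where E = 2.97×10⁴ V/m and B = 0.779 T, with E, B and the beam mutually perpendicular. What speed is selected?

For undeflected motion the electric and magnetic forces balance: qE = qvB.
v = E/B = 2.97×10⁴/0.779 = 3.81×10⁴ m/s.

v = 3.81×10⁴ m/s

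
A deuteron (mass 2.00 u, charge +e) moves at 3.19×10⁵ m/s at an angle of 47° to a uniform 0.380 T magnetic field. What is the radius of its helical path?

v⊥ = v sinθ = 3.19×10⁵·sin47° ≈ 2.333×10⁵ m/s.
r = m v⊥/(|q|B) = (3.322×10⁻²⁷)(2.333×10⁵)/((1.602×10⁻¹⁹)(0.380)) ≈ 0.0127 m.

r ≈ 0.0127 m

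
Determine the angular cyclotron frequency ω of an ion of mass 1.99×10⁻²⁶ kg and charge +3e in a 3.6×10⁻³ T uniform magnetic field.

ω ≈ 8.7×10⁴ rad/s

ω = |q|B/m.
ω = (4.806×10⁻¹⁹)(3.6×10⁻³)/1.99×10⁻²⁶ ≈ 8.7×10⁴ rad/s.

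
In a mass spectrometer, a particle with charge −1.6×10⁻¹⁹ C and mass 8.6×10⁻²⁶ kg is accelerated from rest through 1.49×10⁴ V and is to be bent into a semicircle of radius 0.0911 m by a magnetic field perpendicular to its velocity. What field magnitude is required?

v = √(2|q|V/m) = √(2·1.6×10⁻¹⁹·1.49×10⁴/8.6×10⁻²⁶) ≈ 2.355×10⁵ m/s.
B = mv/(|q|r) = (8.6×10⁻²⁶)(2.355×10⁵)/((1.6×10⁻¹⁹)(0.0911)) ≈ 1.39 T.

B ≈ 1.39 T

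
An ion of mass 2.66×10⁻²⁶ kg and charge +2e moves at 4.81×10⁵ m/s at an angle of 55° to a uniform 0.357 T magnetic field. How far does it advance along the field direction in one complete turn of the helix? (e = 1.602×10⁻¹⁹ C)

v∥ = v cosθ = 4.81×10⁵·cos55° ≈ 2.759×10⁵ m/s.
T = 2πm/(|q|B) = 2π(2.66×10⁻²⁶)/((3.204×10⁻¹⁹)(0.357)) ≈ 1.461×10⁻⁶ s.
pitch = v∥ T = (2.759×10⁵)(1.461×10⁻⁶) ≈ 0.403 m.

p ≈ 0.403 m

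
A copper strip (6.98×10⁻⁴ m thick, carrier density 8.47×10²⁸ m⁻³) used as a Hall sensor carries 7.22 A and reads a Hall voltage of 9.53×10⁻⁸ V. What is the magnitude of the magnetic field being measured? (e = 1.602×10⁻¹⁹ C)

From V_H = IB/(n e t), B = V_H n e t / I.
B = (9.53×10⁻⁸)(8.47×10²⁸)(1.602×10⁻¹⁹)(6.98×10⁻⁴)/7.22 ≈ 0.125 T.

B ≈ 0.125 T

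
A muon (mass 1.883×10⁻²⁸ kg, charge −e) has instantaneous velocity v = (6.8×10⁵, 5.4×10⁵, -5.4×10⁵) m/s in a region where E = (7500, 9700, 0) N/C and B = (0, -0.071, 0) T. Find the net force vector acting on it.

v×B = (-3.83×10⁴, 0, -4.83×10⁴) N/C.
E + v×B = (-3.08×10⁴, 9700, -4.83×10⁴) N/C.
F = q(E + v×B) = (−1.602×10⁻¹⁹ C)·(-3.08×10⁴, 9700, -4.83×10⁴) = (4.94×10⁻¹⁵, -1.55×10⁻¹⁵, 7.73×10⁻¹⁵) N.

F ≈ (4.94×10⁻¹⁵, -1.55×10⁻¹⁵, 7.73×10⁻¹⁵) N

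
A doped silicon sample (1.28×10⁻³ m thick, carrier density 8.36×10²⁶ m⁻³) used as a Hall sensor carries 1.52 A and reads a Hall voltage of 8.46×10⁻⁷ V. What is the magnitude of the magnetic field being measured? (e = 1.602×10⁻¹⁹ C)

B ≈ 0.0954 T

From V_H = IB/(n e t), B = V_H n e t / I.
B = (8.46×10⁻⁷)(8.36×10²⁶)(1.602×10⁻¹⁹)(1.28×10⁻³)/1.52 ≈ 0.0954 T.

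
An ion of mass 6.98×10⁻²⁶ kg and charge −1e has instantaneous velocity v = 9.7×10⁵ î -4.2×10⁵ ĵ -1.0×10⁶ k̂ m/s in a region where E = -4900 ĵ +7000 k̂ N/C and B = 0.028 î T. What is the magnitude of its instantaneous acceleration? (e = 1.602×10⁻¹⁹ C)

|a| ≈ 8.69×10¹⁰ m/s²

v×B = (0, -2.80×10⁴, 1.18×10⁴) N/C.
E + v×B = (0, -3.29×10⁴, 1.88×10⁴) N/C.
F = q(E + v×B) = (−1.602×10⁻¹⁹ C)·(0, -3.29×10⁴, 1.88×10⁴) = (0, 5.27×10⁻¹⁵, -3.01×10⁻¹⁵) N.
|a| = |F|/m = 6.067×10⁻¹⁵/6.98×10⁻²⁶ ≈ 8.69×10¹⁰ m/s².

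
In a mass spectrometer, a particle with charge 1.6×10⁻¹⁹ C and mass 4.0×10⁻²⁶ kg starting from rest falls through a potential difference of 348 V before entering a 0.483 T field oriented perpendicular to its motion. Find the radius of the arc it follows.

r ≈ 0.0273 m

Acceleration: |q|V = ½mv² ⇒ v = √(2|q|V/m) = √(2·1.6×10⁻¹⁹·348/4.0×10⁻²⁶) ≈ 5.276×10⁴ m/s.
In the field: r = mv/(|q|B) = (4.0×10⁻²⁶)(5.276×10⁴)/((1.6×10⁻¹⁹)(0.483)) ≈ 0.0273 m.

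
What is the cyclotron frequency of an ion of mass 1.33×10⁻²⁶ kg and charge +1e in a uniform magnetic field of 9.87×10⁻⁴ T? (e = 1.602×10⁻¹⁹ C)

f ≈ 1890 Hz

f = |q|B/(2πm).
f = (1.602×10⁻¹⁹)(9.87×10⁻⁴)/(2π·1.33×10⁻²⁶) ≈ 1890 Hz.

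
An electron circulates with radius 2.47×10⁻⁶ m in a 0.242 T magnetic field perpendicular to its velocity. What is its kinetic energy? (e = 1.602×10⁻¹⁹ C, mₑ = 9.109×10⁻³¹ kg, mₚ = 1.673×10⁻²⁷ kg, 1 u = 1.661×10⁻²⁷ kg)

KE ≈ 0.0314 eV

v = |q|Br/m, then KE = ½mv² = (qBr)²/(2m).
v = (1.602×10⁻¹⁹)(0.242)(2.47×10⁻⁶)/9.109×10⁻³¹ ≈ 1.051×10⁵ m/s.
KE = ½(9.109×10⁻³¹)(1.051×10⁵)² ≈ 5.03×10⁻²¹ J = 0.0314 eV.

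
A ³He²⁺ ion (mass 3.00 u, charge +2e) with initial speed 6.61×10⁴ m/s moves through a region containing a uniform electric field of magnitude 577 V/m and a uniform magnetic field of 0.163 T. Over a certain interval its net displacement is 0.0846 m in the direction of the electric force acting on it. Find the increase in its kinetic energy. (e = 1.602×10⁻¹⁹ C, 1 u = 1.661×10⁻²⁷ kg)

ΔKE ≈ 1.56×10⁻¹⁷ J

The magnetic force is always ⟂ v and does no work; only the electric force changes KE.
ΔKE = F_E · d = |q|E d = (3.204×10⁻¹⁹)(577)(0.0846) ≈ 1.56×10⁻¹⁷ J.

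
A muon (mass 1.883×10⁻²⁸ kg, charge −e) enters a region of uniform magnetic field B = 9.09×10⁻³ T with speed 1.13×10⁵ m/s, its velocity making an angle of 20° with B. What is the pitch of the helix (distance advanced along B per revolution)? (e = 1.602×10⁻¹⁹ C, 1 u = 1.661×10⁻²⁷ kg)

p ≈ 0.0863 m

v∥ = v cosθ = 1.13×10⁵·cos20° ≈ 1.062×10⁵ m/s.
T = 2πm/(|q|B) = 2π(1.883×10⁻²⁸)/((1.602×10⁻¹⁹)(9.09×10⁻³)) ≈ 8.125×10⁻⁷ s.
pitch = v∥ T = (1.062×10⁵)(8.125×10⁻⁷) ≈ 0.0863 m.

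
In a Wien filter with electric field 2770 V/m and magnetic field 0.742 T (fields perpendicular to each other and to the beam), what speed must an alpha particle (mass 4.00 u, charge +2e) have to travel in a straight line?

For undeflected motion the electric and magnetic forces balance: qE = qvB.
v = E/B = 2770/0.742 = 3730 m/s.

v = 3730 m/s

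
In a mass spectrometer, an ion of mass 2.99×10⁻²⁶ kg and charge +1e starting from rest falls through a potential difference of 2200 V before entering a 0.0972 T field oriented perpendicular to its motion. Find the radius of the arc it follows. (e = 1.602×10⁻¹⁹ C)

Acceleration: |q|V = ½mv² ⇒ v = √(2|q|V/m) = √(2·1.602×10⁻¹⁹·2200/2.99×10⁻²⁶) ≈ 1.535×10⁵ m/s.
In the field: r = mv/(|q|B) = (2.99×10⁻²⁶)(1.535×10⁵)/((1.602×10⁻¹⁹)(0.0972)) ≈ 0.295 m.

r ≈ 0.295 m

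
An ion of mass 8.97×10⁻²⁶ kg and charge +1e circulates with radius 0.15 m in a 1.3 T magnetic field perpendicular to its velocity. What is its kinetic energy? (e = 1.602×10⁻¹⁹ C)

v = |q|Br/m, then KE = ½mv² = (qBr)²/(2m).
v = (1.602×10⁻¹⁹)(1.3)(0.15)/8.97×10⁻²⁶ ≈ 3.483×10⁵ m/s.
KE = ½(8.97×10⁻²⁶)(3.483×10⁵)² ≈ 5.4×10⁻¹⁵ J.

KE ≈ 5.4×10⁻¹⁵ J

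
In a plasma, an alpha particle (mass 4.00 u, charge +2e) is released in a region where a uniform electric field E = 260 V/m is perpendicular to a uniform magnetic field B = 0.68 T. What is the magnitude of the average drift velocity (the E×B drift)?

The steady drift has the magnetic force balancing the electric force, so v_d = E/B.
v_d = 260/0.68 = 380 m/s.

v_d ≈ 380 m/s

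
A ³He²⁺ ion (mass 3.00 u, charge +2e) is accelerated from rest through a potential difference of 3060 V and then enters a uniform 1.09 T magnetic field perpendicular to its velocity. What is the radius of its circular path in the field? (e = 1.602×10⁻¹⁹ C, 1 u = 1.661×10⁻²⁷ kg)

Acceleration: |q|V = ½mv² ⇒ v = √(2|q|V/m) = √(2·3.204×10⁻¹⁹·3060/4.983×10⁻²⁷) ≈ 6.273×10⁵ m/s.
In the field: r = mv/(|q|B) = (4.983×10⁻²⁷)(6.273×10⁵)/((3.204×10⁻¹⁹)(1.09)) ≈ 8.95×10⁻³ m.

r ≈ 8.95×10⁻³ m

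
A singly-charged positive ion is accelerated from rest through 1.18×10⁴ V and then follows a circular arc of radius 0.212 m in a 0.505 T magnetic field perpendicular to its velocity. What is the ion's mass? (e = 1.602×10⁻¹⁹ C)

m ≈ 7.78×10⁻²⁶ kg

Combine |q|V = ½mv² and r = mv/(|q|B): eliminate v to get m = qB²r²/(2V).
m = (1.602×10⁻¹⁹)(0.505)²(0.212)²/(2·1.18×10⁴) ≈ 7.78×10⁻²⁶ kg.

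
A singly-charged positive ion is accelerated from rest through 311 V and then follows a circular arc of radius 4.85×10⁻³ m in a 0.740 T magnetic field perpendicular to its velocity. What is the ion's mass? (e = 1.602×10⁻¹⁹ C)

Combine |q|V = ½mv² and r = mv/(|q|B): eliminate v to get m = qB²r²/(2V).
m = (1.602×10⁻¹⁹)(0.740)²(4.85×10⁻³)²/(2·311) ≈ 3.32×10⁻²⁷ kg.

m ≈ 3.32×10⁻²⁷ kg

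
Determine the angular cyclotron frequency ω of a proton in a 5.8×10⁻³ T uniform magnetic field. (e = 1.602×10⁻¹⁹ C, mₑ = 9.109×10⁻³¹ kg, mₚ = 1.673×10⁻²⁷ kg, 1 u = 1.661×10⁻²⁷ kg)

ω ≈ 5.6×10⁵ rad/s

ω = |q|B/m.
ω = (1.602×10⁻¹⁹)(5.8×10⁻³)/1.673×10⁻²⁷ ≈ 5.6×10⁵ rad/s.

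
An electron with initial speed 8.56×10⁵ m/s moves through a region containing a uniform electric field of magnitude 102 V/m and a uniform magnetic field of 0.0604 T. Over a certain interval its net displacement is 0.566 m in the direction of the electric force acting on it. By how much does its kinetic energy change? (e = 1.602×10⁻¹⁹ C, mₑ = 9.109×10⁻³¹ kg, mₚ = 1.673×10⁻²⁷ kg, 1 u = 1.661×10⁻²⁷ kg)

The magnetic force is always ⟂ v and does no work; only the electric force changes KE.
ΔKE = F_E · d = |q|E d = (1.602×10⁻¹⁹)(102)(0.566) ≈ 9.25×10⁻¹⁸ J.

ΔKE ≈ 9.25×10⁻¹⁸ J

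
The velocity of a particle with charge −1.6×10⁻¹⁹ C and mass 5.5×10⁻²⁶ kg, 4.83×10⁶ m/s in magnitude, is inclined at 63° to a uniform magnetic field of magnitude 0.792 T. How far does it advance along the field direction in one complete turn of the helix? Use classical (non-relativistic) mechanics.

v∥ = v cosθ = 4.83×10⁶·cos63° ≈ 2.193×10⁶ m/s.
T = 2πm/(|q|B) = 2π(5.5×10⁻²⁶)/((1.6×10⁻¹⁹)(0.792)) ≈ 2.727×10⁻⁶ s.
pitch = v∥ T = (2.193×10⁶)(2.727×10⁻⁶) ≈ 5.98 m.

p ≈ 5.98 m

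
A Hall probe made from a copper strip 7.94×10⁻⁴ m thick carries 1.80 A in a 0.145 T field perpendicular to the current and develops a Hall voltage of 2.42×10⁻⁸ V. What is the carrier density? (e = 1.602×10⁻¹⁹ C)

n ≈ 8.48×10²⁸ m⁻³

From V_H = IB/(n e t), n = IB/(V_H e t).
n = (1.80)(0.145)/((2.42×10⁻⁸)(1.602×10⁻¹⁹)(7.94×10⁻⁴)) ≈ 8.48×10²⁸ m⁻³.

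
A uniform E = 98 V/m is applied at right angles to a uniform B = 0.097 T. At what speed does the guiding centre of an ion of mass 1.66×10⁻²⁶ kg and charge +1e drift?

v_d ≈ 1000 m/s

The steady drift has the magnetic force balancing the electric force, so v_d = E/B.
v_d = 98/0.097 = 1000 m/s.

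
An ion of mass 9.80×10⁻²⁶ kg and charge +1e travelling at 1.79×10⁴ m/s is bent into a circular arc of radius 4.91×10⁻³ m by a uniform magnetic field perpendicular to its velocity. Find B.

B ≈ 2.23 T

From |q|vB = mv²/r, B = mv/(|q|r).
B = (9.80×10⁻²⁶)(1.79×10⁴)/((1.602×10⁻¹⁹)(4.91×10⁻³)) ≈ 2.23 T.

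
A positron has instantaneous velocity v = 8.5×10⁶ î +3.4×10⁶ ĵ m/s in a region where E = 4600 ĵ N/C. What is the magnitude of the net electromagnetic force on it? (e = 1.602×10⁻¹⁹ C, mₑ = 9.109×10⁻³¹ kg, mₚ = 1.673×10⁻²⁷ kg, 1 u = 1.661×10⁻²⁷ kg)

Only an electric field acts, so F = qE = (1.602×10⁻¹⁹ C)·(0, 4600, 0) = (0, 7.37×10⁻¹⁶, 0) N.
|F| = 7.37×10⁻¹⁶ N.

|F| ≈ 7.37×10⁻¹⁶ N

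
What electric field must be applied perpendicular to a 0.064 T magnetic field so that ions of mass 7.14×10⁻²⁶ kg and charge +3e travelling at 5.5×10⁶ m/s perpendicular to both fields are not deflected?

E = 3.5×10⁵ V/m

For straight-line motion qE = qvB, so E = vB.
E = 5.5×10⁶ × 0.064 = 3.5×10⁵ V/m.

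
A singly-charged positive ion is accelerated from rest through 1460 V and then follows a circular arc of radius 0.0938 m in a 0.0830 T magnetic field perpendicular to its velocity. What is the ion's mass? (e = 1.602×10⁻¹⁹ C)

Combine |q|V = ½mv² and r = mv/(|q|B): eliminate v to get m = qB²r²/(2V).
m = (1.602×10⁻¹⁹)(0.0830)²(0.0938)²/(2·1460) ≈ 3.33×10⁻²⁷ kg.

m ≈ 3.33×10⁻²⁷ kg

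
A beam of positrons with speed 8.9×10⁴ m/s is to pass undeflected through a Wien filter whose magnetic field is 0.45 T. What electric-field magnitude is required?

E = 4.0×10⁴ V/m

For straight-line motion qE = qvB, so E = vB.
E = 8.9×10⁴ × 0.45 = 4.0×10⁴ V/m.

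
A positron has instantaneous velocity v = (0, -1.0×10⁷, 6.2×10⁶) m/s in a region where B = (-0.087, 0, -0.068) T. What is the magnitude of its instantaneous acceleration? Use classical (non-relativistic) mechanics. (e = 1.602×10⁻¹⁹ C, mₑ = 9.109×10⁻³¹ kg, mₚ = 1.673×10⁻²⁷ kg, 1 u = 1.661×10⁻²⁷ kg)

|a| ≈ 2.16×10¹⁷ m/s²

v×B = (6.80×10⁵, -5.39×10⁵, -8.70×10⁵) N/C.
F = q v×B = (1.602×10⁻¹⁹ C)·(6.80×10⁵, -5.39×10⁵, -8.70×10⁵) = (1.09×10⁻¹³, -8.64×10⁻¹⁴, -1.39×10⁻¹³) N.
|a| = |F|/m = 1.969×10⁻¹³/9.109×10⁻³¹ ≈ 2.16×10¹⁷ m/s².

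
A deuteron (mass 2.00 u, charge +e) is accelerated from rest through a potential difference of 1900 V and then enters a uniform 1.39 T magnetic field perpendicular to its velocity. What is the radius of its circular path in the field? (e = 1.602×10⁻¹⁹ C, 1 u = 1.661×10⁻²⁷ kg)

Acceleration: |q|V = ½mv² ⇒ v = √(2|q|V/m) = √(2·1.602×10⁻¹⁹·1900/3.322×10⁻²⁷) ≈ 4.281×10⁵ m/s.
In the field: r = mv/(|q|B) = (3.322×10⁻²⁷)(4.281×10⁵)/((1.602×10⁻¹⁹)(1.39)) ≈ 6.39×10⁻³ m.

r ≈ 6.39×10⁻³ m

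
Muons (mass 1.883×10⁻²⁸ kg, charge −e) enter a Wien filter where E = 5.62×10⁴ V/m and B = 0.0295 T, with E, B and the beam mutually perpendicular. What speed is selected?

Zero net Lorentz force requires |qE| = |q v×B|, i.e. E = vB.
v = E/B = 5.62×10⁴/0.0295 = 1.91×10⁶ m/s.
The result is independent of the particle's charge and mass.

v = 1.91×10⁶ m/s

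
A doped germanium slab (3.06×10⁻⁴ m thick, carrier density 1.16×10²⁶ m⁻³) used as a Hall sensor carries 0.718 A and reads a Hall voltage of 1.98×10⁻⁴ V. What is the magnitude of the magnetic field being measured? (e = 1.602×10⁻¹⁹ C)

From V_H = IB/(n e t), B = V_H n e t / I.
B = (1.98×10⁻⁴)(1.16×10²⁶)(1.602×10⁻¹⁹)(3.06×10⁻⁴)/0.718 ≈ 1.57 T.

B ≈ 1.57 T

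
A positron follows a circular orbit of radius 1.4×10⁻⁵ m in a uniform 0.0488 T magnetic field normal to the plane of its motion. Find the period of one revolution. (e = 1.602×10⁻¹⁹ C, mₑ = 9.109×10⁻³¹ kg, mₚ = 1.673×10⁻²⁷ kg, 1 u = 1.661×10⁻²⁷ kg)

The cyclotron period depends only on m, q, B: T = 2πm/(|q|B).
T = 2π(9.109×10⁻³¹)/((1.602×10⁻¹⁹)(0.0488)) ≈ 7.32×10⁻¹⁰ s.

T ≈ 7.32×10⁻¹⁰ s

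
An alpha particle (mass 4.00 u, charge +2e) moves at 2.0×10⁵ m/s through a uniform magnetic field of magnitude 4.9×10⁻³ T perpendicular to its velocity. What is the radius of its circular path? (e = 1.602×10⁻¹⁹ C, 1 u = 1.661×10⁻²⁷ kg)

r ≈ 0.85 m

The magnetic force provides the centripetal force: |q|vB = mv²/r.
r = mv/(|q|B) = (6.644×10⁻²⁷)(2.0×10⁵)/((3.204×10⁻¹⁹)(4.9×10⁻³)) ≈ 0.85 m.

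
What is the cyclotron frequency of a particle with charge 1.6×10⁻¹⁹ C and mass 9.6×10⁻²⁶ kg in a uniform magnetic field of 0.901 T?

f = |q|B/(2πm).
f = (1.6×10⁻¹⁹)(0.901)/(2π·9.6×10⁻²⁶) ≈ 2.39×10⁵ Hz.

f ≈ 2.39×10⁵ Hz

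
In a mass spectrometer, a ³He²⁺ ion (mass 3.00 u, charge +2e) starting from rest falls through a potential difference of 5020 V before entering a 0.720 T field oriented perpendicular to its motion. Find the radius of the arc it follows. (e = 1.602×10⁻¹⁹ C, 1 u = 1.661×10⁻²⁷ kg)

Acceleration: |q|V = ½mv² ⇒ v = √(2|q|V/m) = √(2·3.204×10⁻¹⁹·5020/4.983×10⁻²⁷) ≈ 8.035×10⁵ m/s.
In the field: r = mv/(|q|B) = (4.983×10⁻²⁷)(8.035×10⁵)/((3.204×10⁻¹⁹)(0.720)) ≈ 0.0174 m.

r ≈ 0.0174 m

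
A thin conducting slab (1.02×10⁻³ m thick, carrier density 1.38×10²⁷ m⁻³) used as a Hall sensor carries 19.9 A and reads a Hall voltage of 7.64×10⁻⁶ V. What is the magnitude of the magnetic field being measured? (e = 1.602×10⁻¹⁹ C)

B ≈ 0.0866 T

From V_H = IB/(n e t), B = V_H n e t / I.
B = (7.64×10⁻⁶)(1.38×10²⁷)(1.602×10⁻¹⁹)(1.02×10⁻³)/19.9 ≈ 0.0866 T.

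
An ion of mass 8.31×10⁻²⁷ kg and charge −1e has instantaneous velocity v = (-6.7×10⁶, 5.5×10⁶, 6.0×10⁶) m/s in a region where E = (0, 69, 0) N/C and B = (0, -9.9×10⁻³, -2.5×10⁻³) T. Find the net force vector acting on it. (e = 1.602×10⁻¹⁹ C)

v×B = (4.57×10⁴, -1.68×10⁴, 6.63×10⁴) N/C.
E + v×B = (4.57×10⁴, -1.67×10⁴, 6.63×10⁴) N/C.
F = q(E + v×B) = (−1.602×10⁻¹⁹ C)·(4.57×10⁴, -1.67×10⁴, 6.63×10⁴) = (-7.31×10⁻¹⁵, 2.67×10⁻¹⁵, -1.06×10⁻¹⁴) N.

F ≈ (-7.31×10⁻¹⁵, 2.67×10⁻¹⁵, -1.06×10⁻¹⁴) N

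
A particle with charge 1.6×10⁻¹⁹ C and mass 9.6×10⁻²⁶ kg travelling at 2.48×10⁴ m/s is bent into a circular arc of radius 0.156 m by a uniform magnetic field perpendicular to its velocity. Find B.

From |q|vB = mv²/r, B = mv/(|q|r).
B = (9.6×10⁻²⁶)(2.48×10⁴)/((1.6×10⁻¹⁹)(0.156)) ≈ 0.0954 T.

B ≈ 0.0954 T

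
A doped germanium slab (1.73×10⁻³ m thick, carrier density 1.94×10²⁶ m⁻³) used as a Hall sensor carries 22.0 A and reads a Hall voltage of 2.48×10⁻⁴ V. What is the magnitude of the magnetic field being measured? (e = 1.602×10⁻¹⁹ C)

From V_H = IB/(n e t), B = V_H n e t / I.
B = (2.48×10⁻⁴)(1.94×10²⁶)(1.602×10⁻¹⁹)(1.73×10⁻³)/22.0 ≈ 0.606 T.

B ≈ 0.606 T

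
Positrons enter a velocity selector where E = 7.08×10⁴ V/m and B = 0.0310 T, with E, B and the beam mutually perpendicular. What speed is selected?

Straight-line motion ⇒ electric and magnetic forces cancel, so E = vB.
v = E/B = 7.08×10⁴/0.0310 = 2.28×10⁶ m/s.

v = 2.28×10⁶ m/s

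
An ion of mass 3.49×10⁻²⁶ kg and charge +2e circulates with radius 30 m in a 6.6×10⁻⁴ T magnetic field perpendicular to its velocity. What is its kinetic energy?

v = |q|Br/m, then KE = ½mv² = (qBr)²/(2m).
v = (3.204×10⁻¹⁹)(6.6×10⁻⁴)(30)/3.49×10⁻²⁶ ≈ 1.818×10⁵ m/s.
KE = ½(3.49×10⁻²⁶)(1.818×10⁵)² ≈ 5.8×10⁻¹⁶ J = 3600 eV.

KE ≈ 3600 eV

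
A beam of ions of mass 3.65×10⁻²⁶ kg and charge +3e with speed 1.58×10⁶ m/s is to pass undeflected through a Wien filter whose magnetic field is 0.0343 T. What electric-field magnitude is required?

For straight-line motion qE = qvB, so E = vB.
E = 1.58×10⁶ × 0.0343 = 5.42×10⁴ V/m.

E = 5.42×10⁴ V/m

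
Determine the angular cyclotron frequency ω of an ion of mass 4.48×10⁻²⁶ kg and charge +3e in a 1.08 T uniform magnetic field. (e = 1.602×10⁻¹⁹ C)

ω = |q|B/m.
ω = (4.806×10⁻¹⁹)(1.08)/4.48×10⁻²⁶ ≈ 1.16×10⁷ rad/s.

ω ≈ 1.16×10⁷ rad/s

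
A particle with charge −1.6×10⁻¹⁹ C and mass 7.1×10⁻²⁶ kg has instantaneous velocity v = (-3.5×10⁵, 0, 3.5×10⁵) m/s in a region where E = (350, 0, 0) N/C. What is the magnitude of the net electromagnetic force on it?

Only an electric field acts, so F = qE = (−1.6×10⁻¹⁹ C)·(350, 0, 0) = (-5.60×10⁻¹⁷, 0, 0) N.
|F| = 5.60×10⁻¹⁷ N.

|F| ≈ 5.60×10⁻¹⁷ N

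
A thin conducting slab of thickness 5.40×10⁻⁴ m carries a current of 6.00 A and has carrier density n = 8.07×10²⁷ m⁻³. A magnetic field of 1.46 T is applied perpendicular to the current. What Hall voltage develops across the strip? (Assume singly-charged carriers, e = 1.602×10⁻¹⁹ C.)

V_H = IB/(n e t).
V_H = (6.00)(1.46)/((8.07×10²⁷)(1.602×10⁻¹⁹)(5.40×10⁻⁴)) ≈ 1.25×10⁻⁵ V.

V_H ≈ 1.25×10⁻⁵ V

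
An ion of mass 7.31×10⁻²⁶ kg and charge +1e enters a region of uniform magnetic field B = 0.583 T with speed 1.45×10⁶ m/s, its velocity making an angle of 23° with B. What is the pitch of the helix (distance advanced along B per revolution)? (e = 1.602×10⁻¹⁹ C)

v∥ = v cosθ = 1.45×10⁶·cos23° ≈ 1.335×10⁶ m/s.
T = 2πm/(|q|B) = 2π(7.31×10⁻²⁶)/((1.602×10⁻¹⁹)(0.583)) ≈ 4.918×10⁻⁶ s.
pitch = v∥ T = (1.335×10⁶)(4.918×10⁻⁶) ≈ 6.56 m.

p ≈ 6.56 m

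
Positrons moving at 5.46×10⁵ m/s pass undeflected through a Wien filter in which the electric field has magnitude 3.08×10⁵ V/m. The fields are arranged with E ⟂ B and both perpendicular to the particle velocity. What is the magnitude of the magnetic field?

Balance of forces in the selector: qE = qvB ⇒ B = E/v.
B = 3.08×10⁵/5.46×10⁵ = 0.564 T.

B = 0.564 T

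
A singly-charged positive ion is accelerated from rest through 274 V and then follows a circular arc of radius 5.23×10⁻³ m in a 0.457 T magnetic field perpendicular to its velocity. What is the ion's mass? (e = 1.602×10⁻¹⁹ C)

Combine |q|V = ½mv² and r = mv/(|q|B): eliminate v to get m = qB²r²/(2V).
m = (1.602×10⁻¹⁹)(0.457)²(5.23×10⁻³)²/(2·274) ≈ 1.67×10⁻²⁷ kg.

m ≈ 1.67×10⁻²⁷ kg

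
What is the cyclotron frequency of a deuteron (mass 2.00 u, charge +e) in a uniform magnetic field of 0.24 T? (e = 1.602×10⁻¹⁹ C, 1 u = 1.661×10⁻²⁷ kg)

f = |q|B/(2πm).
f = (1.602×10⁻¹⁹)(0.24)/(2π·3.322×10⁻²⁷) ≈ 1.8×10⁶ Hz.

f ≈ 1.8×10⁶ Hz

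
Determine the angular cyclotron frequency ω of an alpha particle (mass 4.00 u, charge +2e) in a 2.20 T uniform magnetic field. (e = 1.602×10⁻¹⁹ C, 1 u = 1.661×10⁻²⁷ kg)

ω = |q|B/m.
ω = (3.204×10⁻¹⁹)(2.20)/6.644×10⁻²⁷ ≈ 1.06×10⁸ rad/s.

ω ≈ 1.06×10⁸ rad/s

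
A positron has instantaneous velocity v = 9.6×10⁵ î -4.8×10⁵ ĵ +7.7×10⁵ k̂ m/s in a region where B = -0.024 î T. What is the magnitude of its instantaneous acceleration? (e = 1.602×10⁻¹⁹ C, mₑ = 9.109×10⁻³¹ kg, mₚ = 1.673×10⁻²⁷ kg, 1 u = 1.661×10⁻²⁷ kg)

|a| ≈ 3.83×10¹⁵ m/s²

v×B = (0, -1.85×10⁴, -1.15×10⁴) N/C.
F = q v×B = (1.602×10⁻¹⁹ C)·(0, -1.85×10⁴, -1.15×10⁴) = (0, -2.96×10⁻¹⁵, -1.85×10⁻¹⁵) N.
|a| = |F|/m = 3.489×10⁻¹⁵/9.109×10⁻³¹ ≈ 3.83×10¹⁵ m/s².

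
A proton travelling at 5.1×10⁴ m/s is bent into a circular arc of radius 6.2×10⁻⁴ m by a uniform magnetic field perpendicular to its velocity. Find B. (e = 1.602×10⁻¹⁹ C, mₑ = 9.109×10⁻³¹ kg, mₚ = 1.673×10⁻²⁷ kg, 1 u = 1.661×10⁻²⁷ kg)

B ≈ 0.86 T

From |q|vB = mv²/r, B = mv/(|q|r).
B = (1.673×10⁻²⁷)(5.1×10⁴)/((1.602×10⁻¹⁹)(6.2×10⁻⁴)) ≈ 0.86 T.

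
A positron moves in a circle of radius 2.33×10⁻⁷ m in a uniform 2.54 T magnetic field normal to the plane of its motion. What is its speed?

From |q|vB = mv²/r, v = |q|Br/m.
v = (1.602×10⁻¹⁹)(2.54)(2.33×10⁻⁷)/9.109×10⁻³¹ ≈ 1.04×10⁵ m/s.

v ≈ 1.04×10⁵ m/s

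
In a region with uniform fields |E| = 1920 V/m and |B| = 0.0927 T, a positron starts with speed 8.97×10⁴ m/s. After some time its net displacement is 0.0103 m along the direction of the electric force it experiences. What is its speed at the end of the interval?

v_f ≈ 2.64×10⁶ m/s

B does no work; ΔKE = |q|E d.
½mv_f² = ½mv₀² + |q|Ed = ½(9.109×10⁻³¹)(8.97×10⁴)² + (1.602×10⁻¹⁹)(1920)(0.0103) ≈ 3.665×10⁻²¹ J + 3.168×10⁻¹⁸ J ≈ 3.172×10⁻¹⁸ J.
v_f = √(2·3.172×10⁻¹⁸/9.109×10⁻³¹) ≈ 2.64×10⁶ m/s.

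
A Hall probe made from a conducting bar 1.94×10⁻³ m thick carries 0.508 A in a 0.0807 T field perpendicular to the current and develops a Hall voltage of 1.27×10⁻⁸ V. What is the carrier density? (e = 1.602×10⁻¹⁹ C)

n ≈ 1.04×10²⁸ m⁻³

From V_H = IB/(n e t), n = IB/(V_H e t).
n = (0.508)(0.0807)/((1.27×10⁻⁸)(1.602×10⁻¹⁹)(1.94×10⁻³)) ≈ 1.04×10²⁸ m⁻³.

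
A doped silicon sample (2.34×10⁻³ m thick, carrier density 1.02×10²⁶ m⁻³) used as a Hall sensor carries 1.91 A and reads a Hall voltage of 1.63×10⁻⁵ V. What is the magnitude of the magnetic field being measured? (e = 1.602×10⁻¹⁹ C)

From V_H = IB/(n e t), B = V_H n e t / I.
B = (1.63×10⁻⁵)(1.02×10²⁶)(1.602×10⁻¹⁹)(2.34×10⁻³)/1.91 ≈ 0.326 T.

B ≈ 0.326 T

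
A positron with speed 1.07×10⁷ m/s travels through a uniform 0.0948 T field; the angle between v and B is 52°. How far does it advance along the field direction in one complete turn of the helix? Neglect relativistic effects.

v∥ = v cosθ = 1.07×10⁷·cos52° ≈ 6.588×10⁶ m/s.
T = 2πm/(|q|B) = 2π(9.109×10⁻³¹)/((1.602×10⁻¹⁹)(0.0948)) ≈ 3.769×10⁻¹⁰ s.
pitch = v∥ T = (6.588×10⁶)(3.769×10⁻¹⁰) ≈ 2.48×10⁻³ m.

p ≈ 2.48×10⁻³ m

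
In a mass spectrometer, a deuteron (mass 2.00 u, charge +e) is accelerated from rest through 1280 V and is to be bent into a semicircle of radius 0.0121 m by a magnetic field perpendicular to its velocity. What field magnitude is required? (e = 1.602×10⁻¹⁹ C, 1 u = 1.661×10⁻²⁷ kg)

B ≈ 0.602 T

v = √(2|q|V/m) = √(2·1.602×10⁻¹⁹·1280/3.322×10⁻²⁷) ≈ 3.514×10⁵ m/s.
B = mv/(|q|r) = (3.322×10⁻²⁷)(3.514×10⁵)/((1.602×10⁻¹⁹)(0.0121)) ≈ 0.602 T.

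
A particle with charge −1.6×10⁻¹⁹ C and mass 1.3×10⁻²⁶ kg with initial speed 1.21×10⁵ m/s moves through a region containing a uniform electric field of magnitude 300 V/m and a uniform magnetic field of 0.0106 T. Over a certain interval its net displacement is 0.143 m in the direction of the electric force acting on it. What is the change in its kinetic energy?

The magnetic force is always ⟂ v and does no work; only the electric force changes KE.
ΔKE = F_E · d = |q|E d = (1.6×10⁻¹⁹)(300)(0.143) ≈ 6.86×10⁻¹⁸ J.

ΔKE ≈ 6.86×10⁻¹⁸ J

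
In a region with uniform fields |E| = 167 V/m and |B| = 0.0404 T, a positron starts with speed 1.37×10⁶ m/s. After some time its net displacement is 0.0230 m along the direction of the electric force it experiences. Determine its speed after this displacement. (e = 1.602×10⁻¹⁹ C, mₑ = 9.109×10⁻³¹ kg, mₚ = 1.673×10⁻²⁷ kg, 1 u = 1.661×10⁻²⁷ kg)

v_f ≈ 1.80×10⁶ m/s

B does no work; ΔKE = |q|E d.
½mv_f² = ½mv₀² + |q|Ed = ½(9.109×10⁻³¹)(1.37×10⁶)² + (1.602×10⁻¹⁹)(167)(0.0230) ≈ 8.548×10⁻¹⁹ J + 6.153×10⁻¹⁹ J ≈ 1.470×10⁻¹⁸ J.
v_f = √(2·1.470×10⁻¹⁸/9.109×10⁻³¹) ≈ 1.80×10⁶ m/s.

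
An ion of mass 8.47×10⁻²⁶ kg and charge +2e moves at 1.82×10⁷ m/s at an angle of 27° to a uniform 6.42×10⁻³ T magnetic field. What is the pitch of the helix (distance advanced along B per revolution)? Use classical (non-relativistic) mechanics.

p ≈ 4200 m

v∥ = v cosθ = 1.82×10⁷·cos27° ≈ 1.622×10⁷ m/s.
T = 2πm/(|q|B) = 2π(8.47×10⁻²⁶)/((3.204×10⁻¹⁹)(6.42×10⁻³)) ≈ 2.587×10⁻⁴ s.
pitch = v∥ T = (1.622×10⁷)(2.587×10⁻⁴) ≈ 4200 m.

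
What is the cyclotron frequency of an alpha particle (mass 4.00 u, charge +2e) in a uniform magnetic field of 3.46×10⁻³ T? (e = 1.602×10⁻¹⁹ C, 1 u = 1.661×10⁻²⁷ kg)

f = |q|B/(2πm).
f = (3.204×10⁻¹⁹)(3.46×10⁻³)/(2π·6.644×10⁻²⁷) ≈ 2.66×10⁴ Hz.

f ≈ 2.66×10⁴ Hz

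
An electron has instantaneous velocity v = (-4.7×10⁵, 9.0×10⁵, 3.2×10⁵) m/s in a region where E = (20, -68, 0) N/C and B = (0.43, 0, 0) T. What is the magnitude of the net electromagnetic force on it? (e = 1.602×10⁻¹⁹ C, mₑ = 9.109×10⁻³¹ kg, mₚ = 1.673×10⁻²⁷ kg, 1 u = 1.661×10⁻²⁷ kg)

v×B = (0, 1.38×10⁵, -3.87×10⁵) N/C.
E + v×B = (20.0, 1.38×10⁵, -3.87×10⁵) N/C.
F = q(E + v×B) = (−1.602×10⁻¹⁹ C)·(20.0, 1.38×10⁵, -3.87×10⁵) = (-3.20×10⁻¹⁸, -2.20×10⁻¹⁴, 6.20×10⁻¹⁴) N.
|F| = 6.58×10⁻¹⁴ N.

|F| ≈ 6.58×10⁻¹⁴ N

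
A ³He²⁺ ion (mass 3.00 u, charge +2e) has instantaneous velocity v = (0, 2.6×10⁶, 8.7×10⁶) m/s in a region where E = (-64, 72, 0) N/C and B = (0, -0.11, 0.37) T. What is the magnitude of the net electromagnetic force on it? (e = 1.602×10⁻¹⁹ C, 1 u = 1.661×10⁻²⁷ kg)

|F| ≈ 6.15×10⁻¹³ N

v×B = (1.92×10⁶, 0, 0) N/C.
E + v×B = (1.92×10⁶, 72.0, 0) N/C.
F = q(E + v×B) = (3.204×10⁻¹⁹ C)·(1.92×10⁶, 72.0, 0) = (6.15×10⁻¹³, 2.31×10⁻¹⁷, 0) N.
|F| = 6.15×10⁻¹³ N.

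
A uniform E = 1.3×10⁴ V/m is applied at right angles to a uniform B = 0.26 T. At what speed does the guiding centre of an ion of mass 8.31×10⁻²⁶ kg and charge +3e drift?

The E×B drift speed is v_d = E/B.
v_d = 1.3×10⁴/0.26 = 5.0×10⁴ m/s.

v_d ≈ 5.0×10⁴ m/s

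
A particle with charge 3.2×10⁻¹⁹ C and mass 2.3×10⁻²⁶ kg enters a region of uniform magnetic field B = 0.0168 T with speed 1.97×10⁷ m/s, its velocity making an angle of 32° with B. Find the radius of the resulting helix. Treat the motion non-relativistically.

r ≈ 44.7 m

v⊥ = v sinθ = 1.97×10⁷·sin32° ≈ 1.044×10⁷ m/s.
r = m v⊥/(|q|B) = (2.3×10⁻²⁶)(1.044×10⁷)/((3.2×10⁻¹⁹)(0.0168)) ≈ 44.7 m.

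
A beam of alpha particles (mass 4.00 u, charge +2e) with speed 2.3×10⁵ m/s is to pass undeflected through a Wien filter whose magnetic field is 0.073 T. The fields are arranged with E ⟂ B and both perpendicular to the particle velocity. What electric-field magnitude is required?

For straight-line motion qE = qvB, so E = vB.
E = 2.3×10⁵ × 0.073 = 1.7×10⁴ V/m.

E = 1.7×10⁴ V/m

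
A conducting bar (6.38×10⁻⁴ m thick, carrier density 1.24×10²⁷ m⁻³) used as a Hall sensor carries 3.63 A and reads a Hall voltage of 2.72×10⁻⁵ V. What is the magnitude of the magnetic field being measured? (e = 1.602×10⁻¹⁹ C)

From V_H = IB/(n e t), B = V_H n e t / I.
B = (2.72×10⁻⁵)(1.24×10²⁷)(1.602×10⁻¹⁹)(6.38×10⁻⁴)/3.63 ≈ 0.950 T.

B ≈ 0.950 T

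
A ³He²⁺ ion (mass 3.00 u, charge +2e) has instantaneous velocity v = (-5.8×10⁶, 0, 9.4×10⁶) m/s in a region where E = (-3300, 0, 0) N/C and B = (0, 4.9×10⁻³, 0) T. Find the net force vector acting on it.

F ≈ (-1.58×10⁻¹⁴, 0, -9.11×10⁻¹⁵) N

v×B = (-4.61×10⁴, 0, -2.84×10⁴) N/C.
E + v×B = (-4.94×10⁴, 0, -2.84×10⁴) N/C.
F = q(E + v×B) = (3.204×10⁻¹⁹ C)·(-4.94×10⁴, 0, -2.84×10⁴) = (-1.58×10⁻¹⁴, 0, -9.11×10⁻¹⁵) N.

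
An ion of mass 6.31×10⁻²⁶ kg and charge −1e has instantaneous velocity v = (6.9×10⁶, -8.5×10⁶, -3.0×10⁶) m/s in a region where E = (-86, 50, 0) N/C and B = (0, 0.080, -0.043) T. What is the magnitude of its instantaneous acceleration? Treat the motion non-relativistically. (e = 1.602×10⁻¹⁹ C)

v×B = (6.06×10⁵, 2.97×10⁵, 5.52×10⁵) N/C.
E + v×B = (6.05×10⁵, 2.97×10⁵, 5.52×10⁵) N/C.
F = q(E + v×B) = (−1.602×10⁻¹⁹ C)·(6.05×10⁵, 2.97×10⁵, 5.52×10⁵) = (-9.70×10⁻¹⁴, -4.75×10⁻¹⁴, -8.84×10⁻¹⁴) N.
|a| = |F|/m = 1.396×10⁻¹³/6.31×10⁻²⁶ ≈ 2.21×10¹² m/s².

|a| ≈ 2.21×10¹² m/s²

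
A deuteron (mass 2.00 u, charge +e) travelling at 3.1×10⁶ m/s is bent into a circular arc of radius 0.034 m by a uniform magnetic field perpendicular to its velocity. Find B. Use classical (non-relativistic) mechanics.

From |q|vB = mv²/r, B = mv/(|q|r).
B = (3.322×10⁻²⁷)(3.1×10⁶)/((1.602×10⁻¹⁹)(0.034)) ≈ 1.9 T.

B ≈ 1.9 T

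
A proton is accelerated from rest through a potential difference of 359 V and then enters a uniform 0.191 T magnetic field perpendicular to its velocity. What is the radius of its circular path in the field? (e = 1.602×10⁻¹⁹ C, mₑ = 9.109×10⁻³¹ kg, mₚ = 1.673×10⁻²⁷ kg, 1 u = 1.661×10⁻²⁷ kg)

r ≈ 0.0143 m

Acceleration: |q|V = ½mv² ⇒ v = √(2|q|V/m) = √(2·1.602×10⁻¹⁹·359/1.673×10⁻²⁷) ≈ 2.622×10⁵ m/s.
In the field: r = mv/(|q|B) = (1.673×10⁻²⁷)(2.622×10⁵)/((1.602×10⁻¹⁹)(0.191)) ≈ 0.0143 m.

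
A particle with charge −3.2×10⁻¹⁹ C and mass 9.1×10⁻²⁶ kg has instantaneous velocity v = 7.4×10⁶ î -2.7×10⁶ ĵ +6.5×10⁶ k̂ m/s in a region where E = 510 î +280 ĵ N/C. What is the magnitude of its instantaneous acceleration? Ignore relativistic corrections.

Only an electric field acts, so F = qE = (−3.2×10⁻¹⁹ C)·(510, 280, 0) = (-1.63×10⁻¹⁶, -8.96×10⁻¹⁷, 0) N.
|a| = |F|/m = 1.862×10⁻¹⁶/9.1×10⁻²⁶ ≈ 2.05×10⁹ m/s².

|a| ≈ 2.05×10⁹ m/s²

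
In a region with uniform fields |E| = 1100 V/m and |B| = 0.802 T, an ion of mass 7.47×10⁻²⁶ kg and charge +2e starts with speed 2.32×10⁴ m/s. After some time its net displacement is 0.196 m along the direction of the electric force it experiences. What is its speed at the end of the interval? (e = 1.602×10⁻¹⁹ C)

B does no work; ΔKE = |q|E d.
½mv_f² = ½mv₀² + |q|Ed = ½(7.47×10⁻²⁶)(2.32×10⁴)² + (3.204×10⁻¹⁹)(1100)(0.196) ≈ 2.010×10⁻¹⁷ J + 6.908×10⁻¹⁷ J ≈ 8.918×10⁻¹⁷ J.
v_f = √(2·8.918×10⁻¹⁷/7.47×10⁻²⁶) ≈ 4.89×10⁴ m/s.

v_f ≈ 4.89×10⁴ m/s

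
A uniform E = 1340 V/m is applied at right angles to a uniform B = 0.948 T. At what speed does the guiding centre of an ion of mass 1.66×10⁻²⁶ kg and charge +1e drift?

v_d ≈ 1410 m/s

The steady drift has the magnetic force balancing the electric force, so v_d = E/B.
v_d = 1340/0.948 = 1410 m/s.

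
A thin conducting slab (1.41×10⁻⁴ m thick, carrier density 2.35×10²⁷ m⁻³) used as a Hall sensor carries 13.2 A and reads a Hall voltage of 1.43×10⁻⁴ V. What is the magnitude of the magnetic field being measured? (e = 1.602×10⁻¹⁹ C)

B ≈ 0.575 T

From V_H = IB/(n e t), B = V_H n e t / I.
B = (1.43×10⁻⁴)(2.35×10²⁷)(1.602×10⁻¹⁹)(1.41×10⁻⁴)/13.2 ≈ 0.575 T.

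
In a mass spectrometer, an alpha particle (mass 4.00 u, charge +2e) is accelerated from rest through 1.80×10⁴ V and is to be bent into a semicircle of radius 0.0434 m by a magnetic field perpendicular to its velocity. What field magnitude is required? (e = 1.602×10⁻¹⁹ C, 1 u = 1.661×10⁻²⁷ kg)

v = √(2|q|V/m) = √(2·3.204×10⁻¹⁹·1.80×10⁴/6.644×10⁻²⁷) ≈ 1.318×10⁶ m/s.
B = mv/(|q|r) = (6.644×10⁻²⁷)(1.318×10⁶)/((3.204×10⁻¹⁹)(0.0434)) ≈ 0.630 T.

B ≈ 0.630 T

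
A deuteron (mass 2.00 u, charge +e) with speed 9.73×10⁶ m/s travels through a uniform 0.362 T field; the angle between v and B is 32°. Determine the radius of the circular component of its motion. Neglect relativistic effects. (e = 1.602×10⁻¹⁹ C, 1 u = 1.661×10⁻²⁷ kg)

v⊥ = v sinθ = 9.73×10⁶·sin32° ≈ 5.156×10⁶ m/s.
r = m v⊥/(|q|B) = (3.322×10⁻²⁷)(5.156×10⁶)/((1.602×10⁻¹⁹)(0.362)) ≈ 0.295 m.

r ≈ 0.295 m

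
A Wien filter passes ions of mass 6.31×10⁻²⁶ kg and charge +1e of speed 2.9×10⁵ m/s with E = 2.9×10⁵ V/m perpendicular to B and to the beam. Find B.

B = 1.0 T

Balance of forces in the selector: qE = qvB ⇒ B = E/v.
B = 2.9×10⁵/2.9×10⁵ = 1.0 T.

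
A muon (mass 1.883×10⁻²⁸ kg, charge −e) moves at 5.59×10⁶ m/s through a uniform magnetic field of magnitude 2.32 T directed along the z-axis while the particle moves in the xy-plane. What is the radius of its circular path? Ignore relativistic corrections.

r ≈ 2.83×10⁻³ m

The magnetic force provides the centripetal force: |q|vB = mv²/r.
r = mv/(|q|B) = (1.883×10⁻²⁸)(5.59×10⁶)/((1.602×10⁻¹⁹)(2.32)) ≈ 2.83×10⁻³ m.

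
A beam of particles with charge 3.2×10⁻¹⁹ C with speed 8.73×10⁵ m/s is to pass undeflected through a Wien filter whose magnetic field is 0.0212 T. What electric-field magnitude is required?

E = 1.85×10⁴ V/m

For straight-line motion qE = qvB, so E = vB.
E = 8.73×10⁵ × 0.0212 = 1.85×10⁴ V/m.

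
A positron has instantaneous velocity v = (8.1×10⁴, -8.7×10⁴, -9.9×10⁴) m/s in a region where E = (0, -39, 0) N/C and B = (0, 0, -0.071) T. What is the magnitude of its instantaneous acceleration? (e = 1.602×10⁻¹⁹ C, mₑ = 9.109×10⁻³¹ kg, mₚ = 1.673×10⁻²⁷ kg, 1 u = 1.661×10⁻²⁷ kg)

v×B = (6180, 5750, 0) N/C.
E + v×B = (6180, 5710, 0) N/C.
F = q(E + v×B) = (1.602×10⁻¹⁹ C)·(6180, 5710, 0) = (9.90×10⁻¹⁶, 9.15×10⁻¹⁶, 0) N.
|a| = |F|/m = 1.348×10⁻¹⁵/9.109×10⁻³¹ ≈ 1.48×10¹⁵ m/s².

|a| ≈ 1.48×10¹⁵ m/s²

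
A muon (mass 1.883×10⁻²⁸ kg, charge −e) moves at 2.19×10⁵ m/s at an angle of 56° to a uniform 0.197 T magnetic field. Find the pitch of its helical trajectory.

p ≈ 4.59×10⁻³ m

v∥ = v cosθ = 2.19×10⁵·cos56° ≈ 1.225×10⁵ m/s.
T = 2πm/(|q|B) = 2π(1.883×10⁻²⁸)/((1.602×10⁻¹⁹)(0.197)) ≈ 3.749×10⁻⁸ s.
pitch = v∥ T = (1.225×10⁵)(3.749×10⁻⁸) ≈ 4.59×10⁻³ m.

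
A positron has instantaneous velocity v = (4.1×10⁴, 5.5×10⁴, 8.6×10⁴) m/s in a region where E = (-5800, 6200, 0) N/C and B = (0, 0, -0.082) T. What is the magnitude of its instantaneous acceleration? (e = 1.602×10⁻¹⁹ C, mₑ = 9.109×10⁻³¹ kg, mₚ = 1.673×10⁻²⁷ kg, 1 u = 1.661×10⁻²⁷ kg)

|a| ≈ 2.47×10¹⁵ m/s²

v×B = (-4510, 3360, 0) N/C.
E + v×B = (-1.03×10⁴, 9560, 0) N/C.
F = q(E + v×B) = (1.602×10⁻¹⁹ C)·(-1.03×10⁴, 9560, 0) = (-1.65×10⁻¹⁵, 1.53×10⁻¹⁵, 0) N.
|a| = |F|/m = 2.253×10⁻¹⁵/9.109×10⁻³¹ ≈ 2.47×10¹⁵ m/s².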